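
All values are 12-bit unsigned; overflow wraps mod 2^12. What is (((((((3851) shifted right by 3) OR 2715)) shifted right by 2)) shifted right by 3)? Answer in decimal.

95

3851 = 111100001011
→ shifted right by 3 → 000111100001 = 481
2715 = 101010011011
→ OR → 101111111011 = 3067
→ shifted right by 2 → 001011111110 = 766
→ shifted right by 3 → 000001011111 = 95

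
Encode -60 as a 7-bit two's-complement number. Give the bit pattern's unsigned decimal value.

68

60 in 7 bits: 0111100
Invert: 1000011
Add 1:  1000100 = 68
(Check: 2^7 - 60 = 128 - 60 = 68.)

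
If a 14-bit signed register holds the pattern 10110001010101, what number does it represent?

-5035

pattern = 10110001010101 (MSB is 1 ⇒ negative)
Invert: 01001110101010, add 1 → 01001110101011 = 5035, so the value is -5035.
(Equivalently: 11349 - 2^14 = 11349 - 16384 = -5035.)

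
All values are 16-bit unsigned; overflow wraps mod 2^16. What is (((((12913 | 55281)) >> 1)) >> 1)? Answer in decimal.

15868

12913 = 0011001001110001
55281 = 1101011111110001
→ | → 1111011111110001 = 63473
→ >> 1 → 0111101111111000 = 31736
→ >> 1 → 0011110111111100 = 15868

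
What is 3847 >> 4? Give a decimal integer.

240

3847 = 111100000111
shift right by 4 → 000011110000 = 240
(equivalently, floor(3847 / 16))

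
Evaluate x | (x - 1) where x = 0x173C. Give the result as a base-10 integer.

x = 1011100111100 = 5948
x - 1 = 1011100111011
OR    = 1011100111111 = 5951
(x | (x - 1) sets all bits below the lowest set bit.)

5951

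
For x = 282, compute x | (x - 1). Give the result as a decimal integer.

283

x = 100011010 = 282
x - 1 = 100011001
OR    = 100011011 = 283
(x | (x - 1) sets all bits below the lowest set bit.)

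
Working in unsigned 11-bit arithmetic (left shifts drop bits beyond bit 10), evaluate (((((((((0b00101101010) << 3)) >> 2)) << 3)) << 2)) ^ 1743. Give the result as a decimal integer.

1103

0b00101101010 = 00101101010
→ << 3 (mod 2^11) → 01101010000 = 848
→ >> 2 → 00011010100 = 212
→ << 3 (mod 2^11) → 11010100000 = 1696
→ << 2 (mod 2^11) → 01010000000 = 640
1743 = 11011001111
→ ^ → 10001001111 = 1103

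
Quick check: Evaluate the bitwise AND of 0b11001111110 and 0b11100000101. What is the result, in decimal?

a = 11001111110
b = 11100000101
AND → 11000000100 = 1540

1540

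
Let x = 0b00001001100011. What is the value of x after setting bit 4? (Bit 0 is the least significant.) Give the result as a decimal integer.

x = 00001001100011
bit 4 is currently 0; set it via x | (1 << 4) = x | 16
→ 00001001110011 = 627

627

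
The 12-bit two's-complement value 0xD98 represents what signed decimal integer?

pattern = 110110011000 (MSB is 1 ⇒ negative)
Invert: 001001100111, add 1 → 001001101000 = 616, so the value is -616.
(Equivalently: 3480 - 2^12 = 3480 - 4096 = -616.)

-616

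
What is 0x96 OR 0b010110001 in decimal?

0x96 = 10010110
b = 10110001
 OR → 10110111 = 183

183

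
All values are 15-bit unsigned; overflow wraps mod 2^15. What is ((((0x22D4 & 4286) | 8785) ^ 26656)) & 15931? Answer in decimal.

2609

0x22D4 = 010001011010100
4286 = 001000010111110
→ & → 000000010010100 = 148
8785 = 010001001010001
→ | → 010001011010101 = 8917
26656 = 110100000100000
→ ^ → 100101011110101 = 19189
15931 = 011111000111011
→ & → 000101000110001 = 2609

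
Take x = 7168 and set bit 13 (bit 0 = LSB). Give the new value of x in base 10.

x = 001110000000000
bit 13 is currently 0; set it via x | (1 << 13) = x | 8192
→ 011110000000000 = 15360

15360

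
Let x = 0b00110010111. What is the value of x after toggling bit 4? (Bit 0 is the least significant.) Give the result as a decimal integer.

x = 00110010111
bit 4 is currently 1; toggle it via x ^ (1 << 4) = x ^ 16
→ 00110000111 = 391

391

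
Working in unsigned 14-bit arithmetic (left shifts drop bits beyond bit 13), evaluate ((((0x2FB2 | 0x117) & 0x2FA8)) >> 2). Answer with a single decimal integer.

3048

0x2FB2 = 10111110110010
0x117 = 00000100010111
→ | → 10111110110111 = 12215
0x2FA8 = 10111110101000
→ & → 10111110100000 = 12192
→ >> 2 → 00101111101000 = 3048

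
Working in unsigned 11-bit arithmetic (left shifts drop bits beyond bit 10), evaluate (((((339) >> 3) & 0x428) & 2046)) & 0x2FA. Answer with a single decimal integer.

339 = 00101010011
→ >> 3 → 00000101010 = 42
0x428 = 10000101000
→ & → 00000101000 = 40
2046 = 11111111110
→ & → 00000101000 = 40
0x2FA = 01011111010
→ & → 00000101000 = 40

40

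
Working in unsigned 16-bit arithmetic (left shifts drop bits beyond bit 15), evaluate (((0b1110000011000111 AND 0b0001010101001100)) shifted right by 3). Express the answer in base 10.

0b1110000011000111 = 1110000011000111
0b0001010101001100 = 0001010101001100
→ AND → 0000000001000100 = 68
→ shifted right by 3 → 0000000000001000 = 8

8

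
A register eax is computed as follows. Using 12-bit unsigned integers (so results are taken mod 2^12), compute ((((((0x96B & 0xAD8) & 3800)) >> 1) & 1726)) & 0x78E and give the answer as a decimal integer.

0x96B = 100101101011
0xAD8 = 101011011000
→ & → 100001001000 = 2120
3800 = 111011011000
→ & → 100001001000 = 2120
→ >> 1 → 010000100100 = 1060
1726 = 011010111110
→ & → 010000100100 = 1060
0x78E = 011110001110
→ & → 010000000100 = 1028

1028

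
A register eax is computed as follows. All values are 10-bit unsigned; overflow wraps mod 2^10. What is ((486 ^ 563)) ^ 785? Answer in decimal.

486 = 0111100110
563 = 1000110011
→ ^ → 1111010101 = 981
785 = 1100010001
→ ^ → 0011000100 = 196

196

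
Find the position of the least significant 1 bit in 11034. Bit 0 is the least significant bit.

1

11034 = 10101100011010
Trailing zeros: 1, so the lowest set bit is bit 1 (value 2).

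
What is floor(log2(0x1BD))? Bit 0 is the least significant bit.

0x1BD = 110111101
The topmost 1 is at position 8 (since 2^8 = 256 ≤ 445 < 512).

8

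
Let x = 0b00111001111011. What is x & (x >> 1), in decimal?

x = 111001111011 = 3707
x>>1 = 011100111101
AND  = 011000111001 = 1593
(x & (x >> 1) has a 1 wherever x has two consecutive 1 bits.)

1593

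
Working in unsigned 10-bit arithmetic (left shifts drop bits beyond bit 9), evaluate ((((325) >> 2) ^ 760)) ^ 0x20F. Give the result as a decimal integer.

166

325 = 0101000101
→ >> 2 → 0001010001 = 81
760 = 1011111000
→ ^ → 1010101001 = 681
0x20F = 1000001111
→ ^ → 0010100110 = 166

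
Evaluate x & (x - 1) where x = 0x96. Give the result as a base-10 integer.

148

x = 10010110 = 150
x - 1 = 10010101
AND   = 10010100 = 148
(x & (x - 1) clears the lowest set bit of x.)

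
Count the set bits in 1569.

4

1569 = 11000100001
Count the 1s: 1 + 1 + 1 + 1 = 4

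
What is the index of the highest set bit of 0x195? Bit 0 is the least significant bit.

8

0x195 = 110010101
The topmost 1 is at position 8 (since 2^8 = 256 ≤ 405 < 512).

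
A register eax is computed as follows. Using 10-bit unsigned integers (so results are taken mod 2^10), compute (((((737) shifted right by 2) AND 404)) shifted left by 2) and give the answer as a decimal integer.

576

737 = 1011100001
→ shifted right by 2 → 0010111000 = 184
404 = 0110010100
→ AND → 0010010000 = 144
→ shifted left by 2 (mod 2^10) → 1001000000 = 576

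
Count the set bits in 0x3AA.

0x3AA = 1110101010
Count the 1s: 1 + 1 + 1 + 1 + 1 + 1 = 6

6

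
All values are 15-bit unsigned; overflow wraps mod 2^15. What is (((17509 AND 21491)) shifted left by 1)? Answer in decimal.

17509 = 100010001100101
21491 = 101001111110011
→ AND → 100000001100001 = 16481
→ shifted left by 1 (mod 2^15) → 000000011000010 = 194

194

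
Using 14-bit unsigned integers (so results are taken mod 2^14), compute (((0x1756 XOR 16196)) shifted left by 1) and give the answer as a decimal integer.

4132

0x1756 = 01011101010110
16196 = 11111101000100
→ XOR → 10100000010010 = 10258
→ shifted left by 1 (mod 2^14) → 01000000100100 = 4132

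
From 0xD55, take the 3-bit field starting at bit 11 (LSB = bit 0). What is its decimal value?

1

v = 00110101010101
Shift right by 11: 001
Mask low 3 bits: 001 = 1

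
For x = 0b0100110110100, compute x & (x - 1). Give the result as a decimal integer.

2480

x = 100110110100 = 2484
x - 1 = 100110110011
AND   = 100110110000 = 2480
(x & (x - 1) clears the lowest set bit of x.)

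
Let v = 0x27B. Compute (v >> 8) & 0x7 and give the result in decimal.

v = 001001111011
Shift right by 8: 0010
Mask low 3 bits: 010 = 2

2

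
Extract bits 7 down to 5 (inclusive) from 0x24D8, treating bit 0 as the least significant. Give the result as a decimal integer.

6

v = 10010011011000
Shift right by 5: 100100110
Mask low 3 bits: 110 = 6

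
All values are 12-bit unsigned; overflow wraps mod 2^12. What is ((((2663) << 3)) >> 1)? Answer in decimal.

412

2663 = 101001100111
→ << 3 (mod 2^12) → 001100111000 = 824
→ >> 1 → 000110011100 = 412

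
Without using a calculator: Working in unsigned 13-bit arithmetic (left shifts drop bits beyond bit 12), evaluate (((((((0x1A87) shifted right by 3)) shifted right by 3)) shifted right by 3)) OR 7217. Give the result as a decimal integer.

0x1A87 = 1101010000111
→ shifted right by 3 → 0001101010000 = 848
→ shifted right by 3 → 0000001101010 = 106
→ shifted right by 3 → 0000000001101 = 13
7217 = 1110000110001
→ OR → 1110000111101 = 7229

7229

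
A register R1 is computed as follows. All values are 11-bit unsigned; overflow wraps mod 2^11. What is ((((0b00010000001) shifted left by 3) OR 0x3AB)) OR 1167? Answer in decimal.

0b00010000001 = 00010000001
→ shifted left by 3 (mod 2^11) → 10000001000 = 1032
0x3AB = 01110101011
→ OR → 11110101011 = 1963
1167 = 10010001111
→ OR → 11110101111 = 1967

1967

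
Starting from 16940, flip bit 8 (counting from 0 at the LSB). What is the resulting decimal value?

17196

x = 100001000101100
bit 8 is currently 0; toggle it via x ^ (1 << 8) = x ^ 256
→ 100001100101100 = 17196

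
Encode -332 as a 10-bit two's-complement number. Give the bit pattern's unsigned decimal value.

692

332 in 10 bits: 0101001100
Invert: 1010110011
Add 1:  1010110100 = 692
(Check: 2^10 - 332 = 1024 - 332 = 692.)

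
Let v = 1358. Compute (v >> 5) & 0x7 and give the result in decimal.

v = 010101001110
Shift right by 5: 0101010
Mask low 3 bits: 010 = 2

2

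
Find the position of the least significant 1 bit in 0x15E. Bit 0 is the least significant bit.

1

0x15E = 101011110
Trailing zeros: 1, so the lowest set bit is bit 1 (value 2).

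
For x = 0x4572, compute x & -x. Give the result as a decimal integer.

x = 100010101110010 = 17778
-x (two's complement) = …011101010001110
AND   = 000000000000010 = 2
(x & -x isolates the lowest set bit of x.)

2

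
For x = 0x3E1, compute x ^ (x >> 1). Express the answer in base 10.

x = 1111100001 = 993
x>>1 = 0111110000
XOR  = 1000010001 = 529
(x ^ (x >> 1) gives the standard binary-reflected Gray code of x.)

529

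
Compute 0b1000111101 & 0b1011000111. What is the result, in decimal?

a = 1000111101
b = 1011000111
AND → 1000000101 = 517

517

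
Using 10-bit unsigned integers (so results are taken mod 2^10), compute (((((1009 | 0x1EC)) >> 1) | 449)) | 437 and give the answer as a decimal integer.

511

1009 = 1111110001
0x1EC = 0111101100
→ | → 1111111101 = 1021
→ >> 1 → 0111111110 = 510
449 = 0111000001
→ | → 0111111111 = 511
437 = 0110110101
→ | → 0111111111 = 511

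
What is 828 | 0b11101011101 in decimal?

1917

828 = 01100111100
b = 11101011101
 OR → 11101111101 = 1917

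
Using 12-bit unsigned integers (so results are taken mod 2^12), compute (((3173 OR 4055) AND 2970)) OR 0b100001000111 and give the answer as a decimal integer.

3173 = 110001100101
4055 = 111111010111
→ OR → 111111110111 = 4087
2970 = 101110011010
→ AND → 101110010010 = 2962
0b100001000111 = 100001000111
→ OR → 101111010111 = 3031

3031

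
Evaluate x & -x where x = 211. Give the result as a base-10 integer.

x = 11010011 = 211
-x (two's complement) = …00101101
AND   = 00000001 = 1
(x & -x isolates the lowest set bit of x.)

1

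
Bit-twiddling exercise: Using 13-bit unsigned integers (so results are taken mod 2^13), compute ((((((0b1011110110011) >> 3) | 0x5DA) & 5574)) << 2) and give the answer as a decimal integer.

0b1011110110011 = 1011110110011
→ >> 3 → 0001011110110 = 758
0x5DA = 0010111011010
→ | → 0011111111110 = 2046
5574 = 1010111000110
→ & → 0010111000110 = 1478
→ << 2 (mod 2^13) → 1011100011000 = 5912

5912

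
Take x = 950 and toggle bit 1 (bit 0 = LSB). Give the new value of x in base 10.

x = 001110110110
bit 1 is currently 1; toggle it via x ^ (1 << 1) = x ^ 2
→ 001110110100 = 948

948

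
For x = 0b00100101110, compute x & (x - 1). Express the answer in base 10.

x = 100101110 = 302
x - 1 = 100101101
AND   = 100101100 = 300
(x & (x - 1) clears the lowest set bit of x.)

300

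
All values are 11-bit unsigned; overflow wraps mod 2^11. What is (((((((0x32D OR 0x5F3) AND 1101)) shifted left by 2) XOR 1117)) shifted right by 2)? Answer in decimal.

0x32D = 01100101101
0x5F3 = 10111110011
→ OR → 11111111111 = 2047
1101 = 10001001101
→ AND → 10001001101 = 1101
→ shifted left by 2 (mod 2^11) → 00100110100 = 308
1117 = 10001011101
→ XOR → 10101101001 = 1385
→ shifted right by 2 → 00101011010 = 346

346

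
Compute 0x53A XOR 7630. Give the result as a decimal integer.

6388

0x53A = 0010100111010
7630 = 1110111001110
XOR → 1100011110100 = 6388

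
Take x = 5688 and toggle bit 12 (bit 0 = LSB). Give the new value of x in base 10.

x = 01011000111000
bit 12 is currently 1; toggle it via x ^ (1 << 12) = x ^ 4096
→ 00011000111000 = 1592

1592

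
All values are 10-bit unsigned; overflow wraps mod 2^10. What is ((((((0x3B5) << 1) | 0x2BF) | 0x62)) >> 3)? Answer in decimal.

127

0x3B5 = 1110110101
→ << 1 (mod 2^10) → 1101101010 = 874
0x2BF = 1010111111
→ | → 1111111111 = 1023
0x62 = 0001100010
→ | → 1111111111 = 1023
→ >> 3 → 0001111111 = 127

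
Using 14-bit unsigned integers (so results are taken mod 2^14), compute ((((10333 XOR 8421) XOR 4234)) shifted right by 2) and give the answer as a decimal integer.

10333 = 10100001011101
8421 = 10000011100101
→ XOR → 00100010111000 = 2232
4234 = 01000010001010
→ XOR → 01100000110010 = 6194
→ shifted right by 2 → 00011000001100 = 1548

1548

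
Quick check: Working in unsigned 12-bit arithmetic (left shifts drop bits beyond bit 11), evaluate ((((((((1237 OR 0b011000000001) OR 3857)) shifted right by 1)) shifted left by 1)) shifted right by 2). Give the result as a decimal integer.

1237 = 010011010101
0b011000000001 = 011000000001
→ OR → 011011010101 = 1749
3857 = 111100010001
→ OR → 111111010101 = 4053
→ shifted right by 1 → 011111101010 = 2026
→ shifted left by 1 (mod 2^12) → 111111010100 = 4052
→ shifted right by 2 → 001111110101 = 1013

1013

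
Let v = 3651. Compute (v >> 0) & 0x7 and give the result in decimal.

v = 111001000011
Shift right by 0: 111001000011
Mask low 3 bits: 011 = 3

3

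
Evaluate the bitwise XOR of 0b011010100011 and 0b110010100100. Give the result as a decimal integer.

2567

a = 011010100011
b = 110010100100
XOR → 101000000111 = 2567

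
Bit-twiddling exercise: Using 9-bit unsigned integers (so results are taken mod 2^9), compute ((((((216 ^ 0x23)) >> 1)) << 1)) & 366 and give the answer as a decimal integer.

106

216 = 011011000
0x23 = 000100011
→ ^ → 011111011 = 251
→ >> 1 → 001111101 = 125
→ << 1 (mod 2^9) → 011111010 = 250
366 = 101101110
→ & → 001101010 = 106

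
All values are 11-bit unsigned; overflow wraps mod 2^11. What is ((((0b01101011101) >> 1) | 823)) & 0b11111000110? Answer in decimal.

902

0b01101011101 = 01101011101
→ >> 1 → 00110101110 = 430
823 = 01100110111
→ | → 01110111111 = 959
0b11111000110 = 11111000110
→ & → 01110000110 = 902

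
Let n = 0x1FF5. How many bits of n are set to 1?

0x1FF5 = 1111111110101
Count the 1s: 1 + 1 + 1 + 1 + 1 + 1 + 1 + 1 + 1 + 1 + 1 = 11

11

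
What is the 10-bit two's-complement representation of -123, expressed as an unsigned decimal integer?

901

123 in 10 bits: 0001111011
Invert: 1110000100
Add 1:  1110000101 = 901
(Check: 2^10 - 123 = 1024 - 123 = 901.)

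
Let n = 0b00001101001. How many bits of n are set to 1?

4

n = 1101001
Count the 1s: 1 + 1 + 1 + 1 = 4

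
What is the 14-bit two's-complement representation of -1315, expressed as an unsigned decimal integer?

15069

1315 in 14 bits: 00010100100011
Invert: 11101011011100
Add 1:  11101011011101 = 15069
(Check: 2^14 - 1315 = 16384 - 1315 = 15069.)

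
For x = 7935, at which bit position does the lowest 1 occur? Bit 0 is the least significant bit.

0

7935 = 1111011111111
Trailing zeros: 0, so the lowest set bit is bit 0 (value 1).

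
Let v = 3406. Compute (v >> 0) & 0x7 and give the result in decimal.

v = 0110101001110
Shift right by 0: 0110101001110
Mask low 3 bits: 110 = 6

6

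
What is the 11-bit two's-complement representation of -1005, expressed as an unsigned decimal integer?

1043

1005 in 11 bits: 01111101101
Invert: 10000010010
Add 1:  10000010011 = 1043
(Check: 2^11 - 1005 = 2048 - 1005 = 1043.)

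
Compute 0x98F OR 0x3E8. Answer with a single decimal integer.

3055

0x98F = 100110001111
0x3E8 = 001111101000
 OR → 101111101111 = 3055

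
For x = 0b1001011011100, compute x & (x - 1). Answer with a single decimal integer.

x = 1001011011100 = 4828
x - 1 = 1001011011011
AND   = 1001011011000 = 4824
(x & (x - 1) clears the lowest set bit of x.)

4824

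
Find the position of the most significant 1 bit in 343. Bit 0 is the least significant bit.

8

343 = 101010111
The topmost 1 is at position 8 (since 2^8 = 256 ≤ 343 < 512).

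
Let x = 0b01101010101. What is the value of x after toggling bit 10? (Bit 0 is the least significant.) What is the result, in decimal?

x = 01101010101
bit 10 is currently 0; toggle it via x ^ (1 << 10) = x ^ 1024
→ 11101010101 = 1877

1877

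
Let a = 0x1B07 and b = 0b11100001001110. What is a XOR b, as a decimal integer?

9033

0x1B07 = 01101100000111
b = 11100001001110
XOR → 10001101001001 = 9033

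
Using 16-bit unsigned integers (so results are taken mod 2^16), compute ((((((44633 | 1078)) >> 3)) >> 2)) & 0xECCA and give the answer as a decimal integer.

44633 = 1010111001011001
1078 = 0000010000110110
→ | → 1010111001111111 = 44671
→ >> 3 → 0001010111001111 = 5583
→ >> 2 → 0000010101110011 = 1395
0xECCA = 1110110011001010
→ & → 0000010001000010 = 1090

1090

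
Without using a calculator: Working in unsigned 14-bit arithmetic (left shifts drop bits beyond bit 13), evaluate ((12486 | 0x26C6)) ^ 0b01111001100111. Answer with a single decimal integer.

10401

12486 = 11000011000110
0x26C6 = 10011011000110
→ | → 11011011000110 = 14022
0b01111001100111 = 01111001100111
→ ^ → 10100010100001 = 10401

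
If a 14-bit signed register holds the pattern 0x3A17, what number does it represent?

pattern = 11101000010111 (MSB is 1 ⇒ negative)
Invert: 00010111101000, add 1 → 00010111101001 = 1513, so the value is -1513.
(Equivalently: 14871 - 2^14 = 14871 - 16384 = -1513.)

-1513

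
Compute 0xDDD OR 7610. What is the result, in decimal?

7679

0xDDD = 0110111011101
7610 = 1110110111010
 OR → 1110111111111 = 7679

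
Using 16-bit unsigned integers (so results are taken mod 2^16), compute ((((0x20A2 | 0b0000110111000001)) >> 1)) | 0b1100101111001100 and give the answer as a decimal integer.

57341

0x20A2 = 0010000010100010
0b0000110111000001 = 0000110111000001
→ | → 0010110111100011 = 11747
→ >> 1 → 0001011011110001 = 5873
0b1100101111001100 = 1100101111001100
→ | → 1101111111111101 = 57341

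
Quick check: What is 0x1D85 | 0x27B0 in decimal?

16309

0x1D85 = 01110110000101
0x27B0 = 10011110110000
 OR → 11111110110101 = 16309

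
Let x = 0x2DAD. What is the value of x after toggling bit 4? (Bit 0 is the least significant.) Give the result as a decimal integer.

x = 10110110101101
bit 4 is currently 0; toggle it via x ^ (1 << 4) = x ^ 16
→ 10110110111101 = 11709

11709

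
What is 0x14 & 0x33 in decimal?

0x14 = 010100
0x33 = 110011
AND → 010000 = 16

16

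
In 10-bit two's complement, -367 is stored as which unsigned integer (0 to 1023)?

367 in 10 bits: 0101101111
Invert: 1010010000
Add 1:  1010010001 = 657
(Check: 2^10 - 367 = 1024 - 367 = 657.)

657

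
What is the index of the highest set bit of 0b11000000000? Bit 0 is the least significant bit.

10

0b11000000000 = 11000000000
The topmost 1 is at position 10 (since 2^10 = 1024 ≤ 1536 < 2048).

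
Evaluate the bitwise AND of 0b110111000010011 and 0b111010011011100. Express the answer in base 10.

a = 110111000010011
b = 111010011011100
AND → 110010000010000 = 25616

25616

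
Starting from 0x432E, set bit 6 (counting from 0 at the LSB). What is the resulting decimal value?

17262

x = 100001100101110
bit 6 is currently 0; set it via x | (1 << 6) = x | 64
→ 100001101101110 = 17262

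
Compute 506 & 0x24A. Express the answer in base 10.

74

506 = 0111111010
0x24A = 1001001010
AND → 0001001010 = 74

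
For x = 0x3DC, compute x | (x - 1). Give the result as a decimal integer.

x = 1111011100 = 988
x - 1 = 1111011011
OR    = 1111011111 = 991
(x | (x - 1) sets all bits below the lowest set bit.)

991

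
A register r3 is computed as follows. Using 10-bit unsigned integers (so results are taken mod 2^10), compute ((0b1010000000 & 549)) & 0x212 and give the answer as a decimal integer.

0b1010000000 = 1010000000
549 = 1000100101
→ & → 1000000000 = 512
0x212 = 1000010010
→ & → 1000000000 = 512

512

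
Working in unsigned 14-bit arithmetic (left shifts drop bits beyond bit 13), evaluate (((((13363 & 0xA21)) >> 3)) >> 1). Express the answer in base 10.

2

13363 = 11010000110011
0xA21 = 00101000100001
→ & → 00000000100001 = 33
→ >> 3 → 00000000000100 = 4
→ >> 1 → 00000000000010 = 2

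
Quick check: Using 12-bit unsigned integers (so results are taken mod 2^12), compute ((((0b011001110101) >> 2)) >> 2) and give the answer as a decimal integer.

0b011001110101 = 011001110101
→ >> 2 → 000110011101 = 413
→ >> 2 → 000001100111 = 103

103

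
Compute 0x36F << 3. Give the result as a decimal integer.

7032

0x36F = 0001101101111
shift left by 3 → 1101101111000 = 7032
(equivalently, 879 × 2^3 = 879 × 8)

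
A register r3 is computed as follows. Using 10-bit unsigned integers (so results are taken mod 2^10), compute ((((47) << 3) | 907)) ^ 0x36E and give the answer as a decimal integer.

149

47 = 0000101111
→ << 3 (mod 2^10) → 0101111000 = 376
907 = 1110001011
→ | → 1111111011 = 1019
0x36E = 1101101110
→ ^ → 0010010101 = 149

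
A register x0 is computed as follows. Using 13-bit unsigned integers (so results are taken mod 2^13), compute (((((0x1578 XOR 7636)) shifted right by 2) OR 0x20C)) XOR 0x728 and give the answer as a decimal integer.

0x1578 = 1010101111000
7636 = 1110111010100
→ XOR → 0100010101100 = 2220
→ shifted right by 2 → 0001000101011 = 555
0x20C = 0001000001100
→ OR → 0001000101111 = 559
0x728 = 0011100101000
→ XOR → 0010100000111 = 1287

1287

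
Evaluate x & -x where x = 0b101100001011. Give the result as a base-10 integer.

1

x = 101100001011 = 2827
-x (two's complement) = …010011110101
AND   = 000000000001 = 1
(x & -x isolates the lowest set bit of x.)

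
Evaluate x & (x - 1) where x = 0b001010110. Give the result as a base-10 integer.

x = 1010110 = 86
x - 1 = 1010101
AND   = 1010100 = 84
(x & (x - 1) clears the lowest set bit of x.)

84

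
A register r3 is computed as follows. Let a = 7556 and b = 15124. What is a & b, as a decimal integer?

6404

7556 = 01110110000100
15124 = 11101100010100
AND → 01100100000100 = 6404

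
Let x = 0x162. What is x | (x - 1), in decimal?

355

x = 101100010 = 354
x - 1 = 101100001
OR    = 101100011 = 355
(x | (x - 1) sets all bits below the lowest set bit.)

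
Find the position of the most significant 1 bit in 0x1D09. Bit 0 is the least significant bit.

0x1D09 = 1110100001001
The topmost 1 is at position 12 (since 2^12 = 4096 ≤ 7433 < 8192).

12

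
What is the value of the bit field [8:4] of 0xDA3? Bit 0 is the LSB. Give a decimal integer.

v = 0110110100011
Shift right by 4: 011011010
Mask low 5 bits: 11010 = 26

26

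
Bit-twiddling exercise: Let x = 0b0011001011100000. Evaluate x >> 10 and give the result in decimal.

12

x = 11001011100000
shift right by 10 → 00000000001100 = 12
(equivalently, floor(13024 / 1024))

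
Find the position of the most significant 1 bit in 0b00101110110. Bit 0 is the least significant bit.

0b00101110110 = 101110110
The topmost 1 is at position 8 (since 2^8 = 256 ≤ 374 < 512).

8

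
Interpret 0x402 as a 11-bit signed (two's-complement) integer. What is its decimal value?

-1022

pattern = 10000000010 (MSB is 1 ⇒ negative)
Invert: 01111111101, add 1 → 01111111110 = 1022, so the value is -1022.
(Equivalently: 1026 - 2^11 = 1026 - 2048 = -1022.)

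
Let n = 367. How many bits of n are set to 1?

367 = 101101111
Count the 1s: 1 + 1 + 1 + 1 + 1 + 1 + 1 = 7

7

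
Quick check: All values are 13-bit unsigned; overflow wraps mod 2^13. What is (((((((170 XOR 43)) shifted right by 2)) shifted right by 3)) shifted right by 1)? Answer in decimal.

170 = 0000010101010
43 = 0000000101011
→ XOR → 0000010000001 = 129
→ shifted right by 2 → 0000000100000 = 32
→ shifted right by 3 → 0000000000100 = 4
→ shifted right by 1 → 0000000000010 = 2

2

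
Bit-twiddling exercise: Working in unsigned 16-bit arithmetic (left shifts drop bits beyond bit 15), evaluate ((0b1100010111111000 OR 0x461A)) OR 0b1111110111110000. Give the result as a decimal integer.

0b1100010111111000 = 1100010111111000
0x461A = 0100011000011010
→ OR → 1100011111111010 = 51194
0b1111110111110000 = 1111110111110000
→ OR → 1111111111111010 = 65530

65530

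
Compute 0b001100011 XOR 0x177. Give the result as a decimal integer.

276

a = 001100011
0x177 = 101110111
XOR → 100010100 = 276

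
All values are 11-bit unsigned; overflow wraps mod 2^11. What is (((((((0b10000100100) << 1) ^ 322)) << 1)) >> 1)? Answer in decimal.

266

0b10000100100 = 10000100100
→ << 1 (mod 2^11) → 00001001000 = 72
322 = 00101000010
→ ^ → 00100001010 = 266
→ << 1 (mod 2^11) → 01000010100 = 532
→ >> 1 → 00100001010 = 266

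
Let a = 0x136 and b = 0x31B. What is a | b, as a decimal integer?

831

0x136 = 0100110110
0x31B = 1100011011
 OR → 1100111111 = 831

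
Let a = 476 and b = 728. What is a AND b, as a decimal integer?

476 = 0111011100
728 = 1011011000
AND → 0011011000 = 216

216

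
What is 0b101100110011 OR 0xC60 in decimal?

a = 101100110011
0xC60 = 110001100000
 OR → 111101110011 = 3955

3955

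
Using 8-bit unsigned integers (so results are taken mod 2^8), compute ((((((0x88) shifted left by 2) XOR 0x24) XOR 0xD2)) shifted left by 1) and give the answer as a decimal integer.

172

0x88 = 10001000
→ shifted left by 2 (mod 2^8) → 00100000 = 32
0x24 = 00100100
→ XOR → 00000100 = 4
0xD2 = 11010010
→ XOR → 11010110 = 214
→ shifted left by 1 (mod 2^8) → 10101100 = 172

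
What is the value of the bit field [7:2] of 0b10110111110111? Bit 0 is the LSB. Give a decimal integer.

61

v = 10110111110111
Shift right by 2: 101101111101
Mask low 6 bits: 111101 = 61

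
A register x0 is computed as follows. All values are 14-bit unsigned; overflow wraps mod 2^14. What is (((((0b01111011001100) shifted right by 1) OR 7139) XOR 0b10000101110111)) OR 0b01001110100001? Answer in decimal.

16305

0b01111011001100 = 01111011001100
→ shifted right by 1 → 00111101100110 = 3942
7139 = 01101111100011
→ OR → 01111111100111 = 8167
0b10000101110111 = 10000101110111
→ XOR → 11111010010000 = 16016
0b01001110100001 = 01001110100001
→ OR → 11111110110001 = 16305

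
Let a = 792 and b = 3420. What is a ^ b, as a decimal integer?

792 = 001100011000
3420 = 110101011100
XOR → 111001000100 = 3652

3652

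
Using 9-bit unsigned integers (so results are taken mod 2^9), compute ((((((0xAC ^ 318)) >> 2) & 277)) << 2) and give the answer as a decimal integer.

0xAC = 010101100
318 = 100111110
→ ^ → 110010010 = 402
→ >> 2 → 001100100 = 100
277 = 100010101
→ & → 000000100 = 4
→ << 2 (mod 2^9) → 000010000 = 16

16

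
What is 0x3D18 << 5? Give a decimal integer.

500480

0x3D18 = 0000011110100011000
shift left by 5 → 1111010001100000000 = 500480
(equivalently, 15640 × 2^5 = 15640 × 32)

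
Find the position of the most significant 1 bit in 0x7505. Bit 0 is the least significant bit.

14

0x7505 = 111010100000101
The topmost 1 is at position 14 (since 2^14 = 16384 ≤ 29957 < 32768).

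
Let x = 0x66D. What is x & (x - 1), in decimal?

x = 11001101101 = 1645
x - 1 = 11001101100
AND   = 11001101100 = 1644
(x & (x - 1) clears the lowest set bit of x.)

1644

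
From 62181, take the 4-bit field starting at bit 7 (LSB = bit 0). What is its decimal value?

5

v = 1111001011100101
Shift right by 7: 111100101
Mask low 4 bits: 0101 = 5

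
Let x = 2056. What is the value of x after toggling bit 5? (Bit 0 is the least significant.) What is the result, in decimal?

2088

x = 100000001000
bit 5 is currently 0; toggle it via x ^ (1 << 5) = x ^ 32
→ 100000101000 = 2088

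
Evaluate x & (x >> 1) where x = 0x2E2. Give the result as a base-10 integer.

96

x = 1011100010 = 738
x>>1 = 0101110001
AND  = 0001100000 = 96
(x & (x >> 1) has a 1 wherever x has two consecutive 1 bits.)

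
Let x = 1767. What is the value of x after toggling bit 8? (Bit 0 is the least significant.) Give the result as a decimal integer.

x = 11011100111
bit 8 is currently 0; toggle it via x ^ (1 << 8) = x ^ 256
→ 11111100111 = 2023

2023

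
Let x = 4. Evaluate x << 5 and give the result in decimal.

4 = 00000100
shift left by 5 → 10000000 = 128
(equivalently, 4 × 2^5 = 4 × 32)

128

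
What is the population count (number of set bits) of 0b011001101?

n = 11001101
Count the 1s: 1 + 1 + 1 + 1 + 1 = 5

5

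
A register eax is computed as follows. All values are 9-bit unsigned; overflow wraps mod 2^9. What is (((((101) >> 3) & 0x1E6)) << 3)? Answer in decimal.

101 = 001100101
→ >> 3 → 000001100 = 12
0x1E6 = 111100110
→ & → 000000100 = 4
→ << 3 (mod 2^9) → 000100000 = 32

32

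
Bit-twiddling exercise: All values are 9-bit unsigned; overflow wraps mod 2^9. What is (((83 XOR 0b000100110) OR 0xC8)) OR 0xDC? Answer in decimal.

253

83 = 001010011
0b000100110 = 000100110
→ XOR → 001110101 = 117
0xC8 = 011001000
→ OR → 011111101 = 253
0xDC = 011011100
→ OR → 011111101 = 253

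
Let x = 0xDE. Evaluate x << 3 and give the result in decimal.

0xDE = 00011011110
shift left by 3 → 11011110000 = 1776
(equivalently, 222 × 2^3 = 222 × 8)

1776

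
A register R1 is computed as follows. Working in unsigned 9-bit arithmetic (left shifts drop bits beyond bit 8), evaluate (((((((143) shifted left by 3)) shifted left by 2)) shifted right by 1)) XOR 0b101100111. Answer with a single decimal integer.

143 = 010001111
→ shifted left by 3 (mod 2^9) → 001111000 = 120
→ shifted left by 2 (mod 2^9) → 111100000 = 480
→ shifted right by 1 → 011110000 = 240
0b101100111 = 101100111
→ XOR → 110010111 = 407

407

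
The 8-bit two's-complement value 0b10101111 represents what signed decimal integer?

-81

pattern = 10101111 (MSB is 1 ⇒ negative)
Invert: 01010000, add 1 → 01010001 = 81, so the value is -81.
(Equivalently: 175 - 2^8 = 175 - 256 = -81.)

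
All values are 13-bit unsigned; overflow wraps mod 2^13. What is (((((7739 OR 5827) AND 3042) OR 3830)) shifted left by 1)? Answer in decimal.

7739 = 1111000111011
5827 = 1011011000011
→ OR → 1111011111011 = 7931
3042 = 0101111100010
→ AND → 0101011100010 = 2786
3830 = 0111011110110
→ OR → 0111011110110 = 3830
→ shifted left by 1 (mod 2^13) → 1110111101100 = 7660

7660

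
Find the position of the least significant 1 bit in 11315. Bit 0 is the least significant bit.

0

11315 = 10110000110011
Trailing zeros: 0, so the lowest set bit is bit 0 (value 1).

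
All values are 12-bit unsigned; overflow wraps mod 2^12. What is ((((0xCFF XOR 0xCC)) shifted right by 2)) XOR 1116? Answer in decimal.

1872

0xCFF = 110011111111
0xCC = 000011001100
→ XOR → 110000110011 = 3123
→ shifted right by 2 → 001100001100 = 780
1116 = 010001011100
→ XOR → 011101010000 = 1872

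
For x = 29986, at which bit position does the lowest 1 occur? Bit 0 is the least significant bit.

29986 = 111010100100010
Trailing zeros: 1, so the lowest set bit is bit 1 (value 2).

1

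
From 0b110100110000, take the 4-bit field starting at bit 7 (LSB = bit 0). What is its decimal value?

v = 110100110000
Shift right by 7: 11010
Mask low 4 bits: 1010 = 10

10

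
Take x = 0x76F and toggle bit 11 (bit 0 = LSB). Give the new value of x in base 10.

x = 011101101111
bit 11 is currently 0; toggle it via x ^ (1 << 11) = x ^ 2048
→ 111101101111 = 3951

3951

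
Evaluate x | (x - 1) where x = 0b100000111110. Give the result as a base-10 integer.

2111

x = 100000111110 = 2110
x - 1 = 100000111101
OR    = 100000111111 = 2111
(x | (x - 1) sets all bits below the lowest set bit.)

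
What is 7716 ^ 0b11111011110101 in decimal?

8401

7716 = 01111000100100
b = 11111011110101
XOR → 10000011010001 = 8401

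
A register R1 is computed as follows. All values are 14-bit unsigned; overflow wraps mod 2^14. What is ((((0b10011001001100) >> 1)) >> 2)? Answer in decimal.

0b10011001001100 = 10011001001100
→ >> 1 → 01001100100110 = 4902
→ >> 2 → 00010011001001 = 1225

1225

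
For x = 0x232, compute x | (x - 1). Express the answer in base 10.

563

x = 1000110010 = 562
x - 1 = 1000110001
OR    = 1000110011 = 563
(x | (x - 1) sets all bits below the lowest set bit.)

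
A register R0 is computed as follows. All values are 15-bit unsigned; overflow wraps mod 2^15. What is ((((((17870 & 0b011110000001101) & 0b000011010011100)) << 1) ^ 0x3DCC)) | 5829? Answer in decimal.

14293

17870 = 100010111001110
0b011110000001101 = 011110000001101
→ & → 000010000001100 = 1036
0b000011010011100 = 000011010011100
→ & → 000010000001100 = 1036
→ << 1 (mod 2^15) → 000100000011000 = 2072
0x3DCC = 011110111001100
→ ^ → 011010111010100 = 13780
5829 = 001011011000101
→ | → 011011111010101 = 14293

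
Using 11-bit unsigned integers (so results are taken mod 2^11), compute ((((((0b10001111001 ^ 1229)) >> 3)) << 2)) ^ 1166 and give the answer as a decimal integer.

1238

0b10001111001 = 10001111001
1229 = 10011001101
→ ^ → 00010110100 = 180
→ >> 3 → 00000010110 = 22
→ << 2 (mod 2^11) → 00001011000 = 88
1166 = 10010001110
→ ^ → 10011010110 = 1238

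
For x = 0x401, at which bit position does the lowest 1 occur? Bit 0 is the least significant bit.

0

0x401 = 10000000001
Trailing zeros: 0, so the lowest set bit is bit 0 (value 1).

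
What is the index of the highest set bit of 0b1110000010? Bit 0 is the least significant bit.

0b1110000010 = 1110000010
The topmost 1 is at position 9 (since 2^9 = 512 ≤ 898 < 1024).

9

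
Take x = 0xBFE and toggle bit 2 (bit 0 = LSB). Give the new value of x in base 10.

3066

x = 101111111110
bit 2 is currently 1; toggle it via x ^ (1 << 2) = x ^ 4
→ 101111111010 = 3066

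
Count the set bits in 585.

4

585 = 1001001001
Count the 1s: 1 + 1 + 1 + 1 = 4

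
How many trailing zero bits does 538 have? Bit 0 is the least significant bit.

538 = 1000011010
Trailing zeros: 1, so the lowest set bit is bit 1 (value 2).

1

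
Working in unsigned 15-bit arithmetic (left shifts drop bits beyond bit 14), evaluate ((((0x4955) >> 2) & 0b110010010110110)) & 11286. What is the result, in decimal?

20

0x4955 = 100100101010101
→ >> 2 → 001001001010101 = 4693
0b110010010110110 = 110010010110110
→ & → 000000000010100 = 20
11286 = 010110000010110
→ & → 000000000010100 = 20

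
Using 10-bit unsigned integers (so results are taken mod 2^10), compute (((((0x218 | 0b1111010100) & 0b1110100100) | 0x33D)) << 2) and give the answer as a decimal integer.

0x218 = 1000011000
0b1111010100 = 1111010100
→ | → 1111011100 = 988
0b1110100100 = 1110100100
→ & → 1110000100 = 900
0x33D = 1100111101
→ | → 1110111101 = 957
→ << 2 (mod 2^10) → 1011110100 = 756

756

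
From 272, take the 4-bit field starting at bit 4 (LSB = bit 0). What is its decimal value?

1

v = 100010000
Shift right by 4: 10001
Mask low 4 bits: 0001 = 1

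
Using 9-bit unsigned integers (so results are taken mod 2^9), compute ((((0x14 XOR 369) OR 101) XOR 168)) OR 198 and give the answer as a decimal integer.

0x14 = 000010100
369 = 101110001
→ XOR → 101100101 = 357
101 = 001100101
→ OR → 101100101 = 357
168 = 010101000
→ XOR → 111001101 = 461
198 = 011000110
→ OR → 111001111 = 463

463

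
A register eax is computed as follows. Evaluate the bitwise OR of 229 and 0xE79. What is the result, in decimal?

229 = 000011100101
0xE79 = 111001111001
 OR → 111011111101 = 3837

3837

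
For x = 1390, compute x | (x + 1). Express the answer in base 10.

1391

x = 10101101110 = 1390
x + 1 = 10101101111
OR    = 10101101111 = 1391
(x | (x + 1) sets the lowest cleared bit.)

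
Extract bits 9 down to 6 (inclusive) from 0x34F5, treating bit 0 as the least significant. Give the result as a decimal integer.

v = 11010011110101
Shift right by 6: 11010011
Mask low 4 bits: 0011 = 3

3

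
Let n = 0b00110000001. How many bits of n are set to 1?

n = 110000001
Count the 1s: 1 + 1 + 1 = 3

3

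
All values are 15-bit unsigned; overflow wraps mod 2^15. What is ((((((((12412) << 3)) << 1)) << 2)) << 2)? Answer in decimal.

12412 = 011000001111100
→ << 3 (mod 2^15) → 000001111100000 = 992
→ << 1 (mod 2^15) → 000011111000000 = 1984
→ << 2 (mod 2^15) → 001111100000000 = 7936
→ << 2 (mod 2^15) → 111110000000000 = 31744

31744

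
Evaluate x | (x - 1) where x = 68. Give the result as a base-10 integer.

x = 1000100 = 68
x - 1 = 1000011
OR    = 1000111 = 71
(x | (x - 1) sets all bits below the lowest set bit.)

71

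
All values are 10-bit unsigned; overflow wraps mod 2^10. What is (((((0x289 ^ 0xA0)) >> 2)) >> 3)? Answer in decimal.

17

0x289 = 1010001001
0xA0 = 0010100000
→ ^ → 1000101001 = 553
→ >> 2 → 0010001010 = 138
→ >> 3 → 0000010001 = 17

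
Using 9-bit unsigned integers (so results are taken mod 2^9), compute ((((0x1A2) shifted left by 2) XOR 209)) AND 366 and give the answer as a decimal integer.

72

0x1A2 = 110100010
→ shifted left by 2 (mod 2^9) → 010001000 = 136
209 = 011010001
→ XOR → 001011001 = 89
366 = 101101110
→ AND → 001001000 = 72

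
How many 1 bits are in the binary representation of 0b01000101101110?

n = 1000101101110
Count the 1s: 1 + 1 + 1 + 1 + 1 + 1 + 1 = 7

7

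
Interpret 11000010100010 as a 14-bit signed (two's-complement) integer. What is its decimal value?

pattern = 11000010100010 (MSB is 1 ⇒ negative)
Invert: 00111101011101, add 1 → 00111101011110 = 3934, so the value is -3934.
(Equivalently: 12450 - 2^14 = 12450 - 16384 = -3934.)

-3934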